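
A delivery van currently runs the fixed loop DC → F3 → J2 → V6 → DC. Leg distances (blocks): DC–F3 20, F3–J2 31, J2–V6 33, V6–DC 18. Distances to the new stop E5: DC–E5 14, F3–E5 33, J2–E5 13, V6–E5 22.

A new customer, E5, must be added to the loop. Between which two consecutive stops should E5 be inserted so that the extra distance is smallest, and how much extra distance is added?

Adding 2 blocks by placing E5 on the J2–V6 leg.

Insertion cost between consecutive stops i–j is d(i,E5) + d(E5,j) − d(i,j):
  between DC and F3: 14 + 33 − 20 = 27
  between F3 and J2: 33 + 13 − 31 = 15
  between J2 and V6: 13 + 22 − 33 = 2
  between V6 and DC: 22 + 14 − 18 = 18
Cheapest insertion is between J2 and V6, adding 2.
New total = 102 + 2 = 104.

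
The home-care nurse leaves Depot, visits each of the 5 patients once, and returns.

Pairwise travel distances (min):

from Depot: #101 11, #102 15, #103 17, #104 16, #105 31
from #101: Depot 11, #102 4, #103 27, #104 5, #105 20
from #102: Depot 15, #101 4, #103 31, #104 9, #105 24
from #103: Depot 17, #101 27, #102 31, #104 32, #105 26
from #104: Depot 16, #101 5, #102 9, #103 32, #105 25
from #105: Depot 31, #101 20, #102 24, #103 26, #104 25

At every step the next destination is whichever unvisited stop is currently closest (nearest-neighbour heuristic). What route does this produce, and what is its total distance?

Depot → [#101:11 / #102:15 / #104:16 / #103:17 / #105:31] → #101 (11)
#101 → [#102:4 / #104:5 / #105:20 / #103:27] → #102 (4)
#102 → [#104:9 / #105:24 / #103:31] → #104 (9)
#104 → [#105:25 / #103:32] → #105 (25)
#105 → [#103:26] → #103 (26)
Return #103→Depot: 17.
Total = 11 + 4 + 9 + 25 + 26 + 17 = 92.

Nearest-neighbour total = 92 min; route Depot → #101 → #102 → #104 → #105 → #103 → Depot.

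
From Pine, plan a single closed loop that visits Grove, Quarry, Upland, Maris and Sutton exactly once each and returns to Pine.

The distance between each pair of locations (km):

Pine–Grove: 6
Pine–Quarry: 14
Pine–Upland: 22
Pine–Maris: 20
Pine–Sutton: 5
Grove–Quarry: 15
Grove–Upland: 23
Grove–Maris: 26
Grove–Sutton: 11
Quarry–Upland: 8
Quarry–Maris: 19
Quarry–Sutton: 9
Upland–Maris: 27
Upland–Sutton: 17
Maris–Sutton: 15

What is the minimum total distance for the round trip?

With 5 stops there are 5!/2 = 60 distinct round trips (a route and its reverse cost the same).
Pine-Grove-Quarry-Upland-Maris-Sutton-Pine: 6+15+8+27+15+5 = 76
Pine-Grove-Quarry-Upland-Sutton-Maris-Pine: 6+15+8+17+15+20 = 81
Pine-Grove-Quarry-Maris-Upland-Sutton-Pine: 6+15+19+27+17+5 = 89
Pine-Grove-Quarry-Maris-Sutton-Upland-Pine: 6+15+19+15+17+22 = 94
Pine-Grove-Quarry-Sutton-Upland-Maris-Pine: 6+15+9+17+27+20 = 94
Pine-Grove-Quarry-Sutton-Maris-Upland-Pine: 6+15+9+15+27+22 = 94
Pine-Grove-Upland-Quarry-Maris-Sutton-Pine: 6+23+8+19+15+5 = 76
Pine-Grove-Upland-Quarry-Sutton-Maris-Pine: 6+23+8+9+15+20 = 81
Pine-Grove-Upland-Maris-Quarry-Sutton-Pine: 6+23+27+19+9+5 = 89
Pine-Grove-Upland-Maris-Sutton-Quarry-Pine: 6+23+27+15+9+14 = 94
Pine-Grove-Upland-Sutton-Quarry-Maris-Pine: 6+23+17+9+19+20 = 94
Pine-Grove-Upland-Sutton-Maris-Quarry-Pine: 6+23+17+15+19+14 = 94
Pine-Grove-Maris-Quarry-Upland-Sutton-Pine: 6+26+19+8+17+5 = 81
Pine-Grove-Maris-Quarry-Sutton-Upland-Pine: 6+26+19+9+17+22 = 99
… (46 more)
The minimum is 76.
One optimal route: Pine → Grove → Quarry → Upland → Maris → Sutton → Pine (or its reverse).

Shortest round trip = 76 km.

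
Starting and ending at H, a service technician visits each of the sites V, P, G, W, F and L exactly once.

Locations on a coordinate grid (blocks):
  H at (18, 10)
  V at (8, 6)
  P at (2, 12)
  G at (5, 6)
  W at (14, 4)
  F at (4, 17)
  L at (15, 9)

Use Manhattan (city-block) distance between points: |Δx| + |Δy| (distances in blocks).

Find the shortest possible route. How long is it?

H - V - P - G - W - F - L - H: 14+12+9+11+23+19+4 = 92
H - V - P - G - W - L - F - H: 14+12+9+11+6+19+21 = 92
H - V - P - G - F - W - L - H: 14+12+9+12+23+6+4 = 80
H - V - P - G - F - L - W - H: 14+12+9+12+19+6+10 = 82
H - V - P - G - L - W - F - H: 14+12+9+13+6+23+21 = 98
H - V - P - G - L - F - W - H: 14+12+9+13+19+23+10 = 100
H - V - P - W - G - F - L - H: 14+12+20+11+12+19+4 = 92
H - V - P - W - G - L - F - H: 14+12+20+11+13+19+21 = 110
… (352 more)
H - P - F - G - V - W - L - H: 18+7+12+3+8+6+4 = 58  ← best
The minimum is 58.
One optimal route: H → P → F → G → V → W → L → H (or its reverse).

Minimum total distance: 58 blocks.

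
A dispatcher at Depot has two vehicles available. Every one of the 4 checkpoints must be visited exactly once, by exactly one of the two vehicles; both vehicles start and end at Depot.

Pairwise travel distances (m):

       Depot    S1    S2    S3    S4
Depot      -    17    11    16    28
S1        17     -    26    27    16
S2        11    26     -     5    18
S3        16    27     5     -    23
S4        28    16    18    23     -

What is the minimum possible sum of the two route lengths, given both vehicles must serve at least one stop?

93 m — the smallest possible combined total.

Check every non-empty split of the stops between the two vehicles; for each half take its own optimal tour:
  {S1} + {S2, S3, S4}: 34 + 67 = 101
  {S2} + {S1, S3, S4}: 22 + 72 = 94
  {S1, S2} + {S3, S4}: 54 + 67 = 121
  {S3} + {S1, S2, S4}: 32 + 62 = 94
  {S1, S3} + {S2, S4}: 60 + 57 = 117
  {S2, S3} + {S1, S4}: 32 + 61 = 93
  … (7 splits in total)
Best: vehicle 1 Depot → S2 → S3 → Depot = 32; vehicle 2 Depot → S1 → S4 → Depot = 61; combined 93.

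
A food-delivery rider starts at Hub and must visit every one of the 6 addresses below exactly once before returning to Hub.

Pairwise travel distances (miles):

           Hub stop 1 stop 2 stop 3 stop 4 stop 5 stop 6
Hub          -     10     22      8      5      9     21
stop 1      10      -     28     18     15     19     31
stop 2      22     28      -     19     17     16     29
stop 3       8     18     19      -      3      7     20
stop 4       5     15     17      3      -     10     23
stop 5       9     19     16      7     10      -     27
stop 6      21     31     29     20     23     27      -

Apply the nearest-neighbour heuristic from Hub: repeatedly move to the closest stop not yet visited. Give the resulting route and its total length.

At Hub the remaining stops are stop 4 5, stop 3 8, stop 5 9, stop 1 10, stop 6 21, stop 2 22; go to stop 4.
At stop 4 the remaining stops are stop 3 3, stop 5 10, stop 1 15, stop 2 17, stop 6 23; go to stop 3.
At stop 3 the remaining stops are stop 5 7, stop 1 18, stop 2 19, stop 6 20; go to stop 5.
At stop 5 the remaining stops are stop 2 16, stop 1 19, stop 6 27; go to stop 2.
At stop 2 the remaining stops are stop 1 28, stop 6 29; go to stop 1.
At stop 1 the remaining stops are stop 6 31; go to stop 6.
Return stop 6→Hub: 21.
Total = 5 + 3 + 7 + 16 + 28 + 31 + 21 = 111.

111 miles along Hub → stop 4 → stop 3 → stop 5 → stop 2 → stop 1 → stop 6 → Hub.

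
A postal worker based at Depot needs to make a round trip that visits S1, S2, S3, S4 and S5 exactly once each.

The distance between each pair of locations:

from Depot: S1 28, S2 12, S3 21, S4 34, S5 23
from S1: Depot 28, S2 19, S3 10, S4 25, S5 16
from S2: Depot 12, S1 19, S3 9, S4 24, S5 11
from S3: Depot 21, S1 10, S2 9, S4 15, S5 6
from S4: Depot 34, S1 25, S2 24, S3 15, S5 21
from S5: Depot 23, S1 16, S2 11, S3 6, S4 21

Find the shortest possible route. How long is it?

Minimum total distance: 97.

Depot - S1 - S2 - S3 - S4 - S5 - Depot: 28+19+9+15+21+23 = 115
Depot - S1 - S2 - S3 - S5 - S4 - Depot: 28+19+9+6+21+34 = 117
Depot - S1 - S2 - S4 - S3 - S5 - Depot: 28+19+24+15+6+23 = 115
Depot - S1 - S2 - S4 - S5 - S3 - Depot: 28+19+24+21+6+21 = 119
Depot - S1 - S2 - S5 - S3 - S4 - Depot: 28+19+11+6+15+34 = 113
Depot - S1 - S2 - S5 - S4 - S3 - Depot: 28+19+11+21+15+21 = 115
Depot - S1 - S3 - S2 - S4 - S5 - Depot: 28+10+9+24+21+23 = 115
Depot - S1 - S3 - S2 - S5 - S4 - Depot: 28+10+9+11+21+34 = 113
Depot - S1 - S3 - S4 - S2 - S5 - Depot: 28+10+15+24+11+23 = 111
Depot - S1 - S3 - S4 - S5 - S2 - Depot: 28+10+15+21+11+12 = 97
Depot - S1 - S3 - S5 - S2 - S4 - Depot: 28+10+6+11+24+34 = 113
Depot - S1 - S3 - S5 - S4 - S2 - Depot: 28+10+6+21+24+12 = 101
Depot - S1 - S4 - S2 - S3 - S5 - Depot: 28+25+24+9+6+23 = 115
Depot - S1 - S4 - S2 - S5 - S3 - Depot: 28+25+24+11+6+21 = 115
… (46 more)
The minimum is 97.
One optimal route: Depot → S1 → S3 → S4 → S5 → S2 → Depot (or its reverse).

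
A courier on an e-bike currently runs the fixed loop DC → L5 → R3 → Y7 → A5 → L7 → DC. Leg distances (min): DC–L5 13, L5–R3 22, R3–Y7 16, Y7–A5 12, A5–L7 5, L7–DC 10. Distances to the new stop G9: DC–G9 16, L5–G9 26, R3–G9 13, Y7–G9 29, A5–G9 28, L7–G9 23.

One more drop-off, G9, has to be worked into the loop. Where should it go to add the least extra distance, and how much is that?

Adding 17 min by placing G9 on the L5–R3 leg.

Insertion cost between consecutive stops i–j is d(i,G9) + d(G9,j) − d(i,j):
  between DC and L5: 16 + 26 − 13 = 29
  between L5 and R3: 26 + 13 − 22 = 17
  between R3 and Y7: 13 + 29 − 16 = 26
  between Y7 and A5: 29 + 28 − 12 = 45
  between A5 and L7: 28 + 23 − 5 = 46
  between L7 and DC: 23 + 16 − 10 = 29
Cheapest insertion is between L5 and R3, adding 17.
New total = 78 + 17 = 95.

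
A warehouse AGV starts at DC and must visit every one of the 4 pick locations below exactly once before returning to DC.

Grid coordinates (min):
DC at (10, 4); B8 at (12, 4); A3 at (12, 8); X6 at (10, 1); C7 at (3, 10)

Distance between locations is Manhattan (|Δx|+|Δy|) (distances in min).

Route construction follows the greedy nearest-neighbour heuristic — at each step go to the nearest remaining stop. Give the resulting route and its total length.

DC → [B8:2 / X6:3 / A3:6 / C7:13] → B8 (2)
B8 → [A3:4 / X6:5 / C7:15] → A3 (4)
A3 → [X6:9 / C7:11] → X6 (9)
X6 → [C7:16] → C7 (16)
Return C7→DC: 13.
Total = 2 + 4 + 9 + 16 + 13 = 44.

44 min along DC → B8 → A3 → X6 → C7 → DC.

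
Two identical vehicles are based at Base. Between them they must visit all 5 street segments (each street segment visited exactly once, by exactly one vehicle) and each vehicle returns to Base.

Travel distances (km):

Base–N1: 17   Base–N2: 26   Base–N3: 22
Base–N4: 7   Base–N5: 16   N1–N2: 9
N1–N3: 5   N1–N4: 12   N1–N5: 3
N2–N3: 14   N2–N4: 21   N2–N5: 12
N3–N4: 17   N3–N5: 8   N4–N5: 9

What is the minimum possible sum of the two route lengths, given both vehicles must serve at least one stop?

78 km — the smallest possible combined total.

There are 2^4 − 1 = 15 ways to divide the 5 stops into two non-empty groups. For each, the best each vehicle can do is its own shortest tour through its group:
  {N1} + {N2, N3, N4, N5}: 34 + 64 = 98
  {N2} + {N1, N3, N4, N5}: 52 + 46 = 98
  {N1, N2} + {N3, N4, N5}: 52 + 46 = 98
  {N3} + {N1, N2, N4, N5}: 44 + 54 = 98
  {N1, N3} + {N2, N4, N5}: 44 + 54 = 98
  {N2, N3} + {N1, N4, N5}: 62 + 36 = 98
  … (15 splits in total)
  {N4} + {N1, N2, N3, N5}: 14 + 64 = 78  ← best
Best: vehicle 1 Base → N4 → Base = 14; vehicle 2 Base → N1 → N2 → N3 → N5 → Base = 64; combined 78.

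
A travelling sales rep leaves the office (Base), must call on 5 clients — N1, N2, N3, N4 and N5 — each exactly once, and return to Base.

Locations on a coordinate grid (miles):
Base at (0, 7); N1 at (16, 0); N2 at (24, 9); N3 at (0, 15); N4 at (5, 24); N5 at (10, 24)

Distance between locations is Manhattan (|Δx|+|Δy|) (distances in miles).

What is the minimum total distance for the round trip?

Base → N1 → N2 → N3 → N4 → N5 → Base: 23+17+30+14+5+27 = 116
Base → N1 → N2 → N3 → N5 → N4 → Base: 23+17+30+19+5+22 = 116
Base → N1 → N2 → N4 → N3 → N5 → Base: 23+17+34+14+19+27 = 134
Base → N1 → N2 → N4 → N5 → N3 → Base: 23+17+34+5+19+8 = 106
Base → N1 → N2 → N5 → N3 → N4 → Base: 23+17+29+19+14+22 = 124
Base → N1 → N2 → N5 → N4 → N3 → Base: 23+17+29+5+14+8 = 96
Base → N1 → N3 → N2 → N4 → N5 → Base: 23+31+30+34+5+27 = 150
Base → N1 → N3 → N2 → N5 → N4 → Base: 23+31+30+29+5+22 = 140
Base → N1 → N3 → N4 → N2 → N5 → Base: 23+31+14+34+29+27 = 158
Base → N1 → N3 → N4 → N5 → N2 → Base: 23+31+14+5+29+26 = 128
Base → N1 → N3 → N5 → N2 → N4 → Base: 23+31+19+29+34+22 = 158
Base → N1 → N3 → N5 → N4 → N2 → Base: 23+31+19+5+34+26 = 138
Base → N1 → N4 → N2 → N3 → N5 → Base: 23+35+34+30+19+27 = 168
Base → N1 → N4 → N2 → N5 → N3 → Base: 23+35+34+29+19+8 = 148
… (46 more)
The minimum is 96.
One optimal route: Base → N1 → N2 → N5 → N4 → N3 → Base (or its reverse).

Shortest round trip = 96 miles.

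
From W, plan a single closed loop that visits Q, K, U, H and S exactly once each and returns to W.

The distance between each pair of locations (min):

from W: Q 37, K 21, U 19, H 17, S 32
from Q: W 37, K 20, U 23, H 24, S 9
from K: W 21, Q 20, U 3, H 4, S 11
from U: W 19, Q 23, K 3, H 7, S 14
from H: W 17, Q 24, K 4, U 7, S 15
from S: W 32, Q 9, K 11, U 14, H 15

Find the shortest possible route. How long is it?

W → Q → K → U → H → S → W: 37+20+3+7+15+32 = 114
W → Q → K → U → S → H → W: 37+20+3+14+15+17 = 106
W → Q → K → H → U → S → W: 37+20+4+7+14+32 = 114
W → Q → K → H → S → U → W: 37+20+4+15+14+19 = 109
W → Q → K → S → U → H → W: 37+20+11+14+7+17 = 106
W → Q → K → S → H → U → W: 37+20+11+15+7+19 = 109
W → Q → U → K → H → S → W: 37+23+3+4+15+32 = 114
W → Q → U → K → S → H → W: 37+23+3+11+15+17 = 106
W → Q → U → H → K → S → W: 37+23+7+4+11+32 = 114
W → Q → U → H → S → K → W: 37+23+7+15+11+21 = 114
W → Q → U → S → K → H → W: 37+23+14+11+4+17 = 106
W → Q → U → S → H → K → W: 37+23+14+15+4+21 = 114
W → Q → H → K → U → S → W: 37+24+4+3+14+32 = 114
W → Q → H → K → S → U → W: 37+24+4+11+14+19 = 109
… (46 more)
W → U → Q → S → K → H → W: 19+23+9+11+4+17 = 83  ← best
The minimum is 83.
One optimal route: W → U → Q → S → K → H → W (or its reverse).

Minimum total distance: 83 min.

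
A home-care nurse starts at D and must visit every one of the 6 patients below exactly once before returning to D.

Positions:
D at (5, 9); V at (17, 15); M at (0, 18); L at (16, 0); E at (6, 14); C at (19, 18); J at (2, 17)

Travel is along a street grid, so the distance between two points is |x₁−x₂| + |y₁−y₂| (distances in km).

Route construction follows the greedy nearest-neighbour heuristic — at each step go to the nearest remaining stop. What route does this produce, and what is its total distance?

Total distance 76 km via the nearest-neighbour route D → E → J → M → C → V → L → D.

From D: distances to unvisited — E=6, J=11, M=14, V=18, L=20, C=23. Nearest is E (6).
From E: distances to unvisited — J=7, M=10, V=12, C=17, L=24. Nearest is J (7).
From J: distances to unvisited — M=3, V=17, C=18, L=31. Nearest is M (3).
From M: distances to unvisited — C=19, V=20, L=34. Nearest is C (19).
From C: distances to unvisited — V=5, L=21. Nearest is V (5).
From V: distances to unvisited — L=16. Nearest is L (16).
Return L→D: 20.
Total = 6 + 7 + 3 + 19 + 5 + 16 + 20 = 76.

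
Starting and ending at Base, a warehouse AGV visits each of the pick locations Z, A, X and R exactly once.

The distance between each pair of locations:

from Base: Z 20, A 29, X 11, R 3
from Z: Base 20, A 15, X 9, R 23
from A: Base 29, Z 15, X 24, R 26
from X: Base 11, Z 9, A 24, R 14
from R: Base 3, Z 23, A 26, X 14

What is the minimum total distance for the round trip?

Shortest round trip = 64.

Base → Z → A → X → R → Base: 20+15+24+14+3 = 76
Base → Z → A → R → X → Base: 20+15+26+14+11 = 86
Base → Z → X → A → R → Base: 20+9+24+26+3 = 82
Base → Z → X → R → A → Base: 20+9+14+26+29 = 98
Base → Z → R → A → X → Base: 20+23+26+24+11 = 104
Base → Z → R → X → A → Base: 20+23+14+24+29 = 110
Base → A → Z → X → R → Base: 29+15+9+14+3 = 70
Base → A → Z → R → X → Base: 29+15+23+14+11 = 92
Base → A → X → Z → R → Base: 29+24+9+23+3 = 88
Base → A → R → Z → X → Base: 29+26+23+9+11 = 98
Base → X → Z → A → R → Base: 11+9+15+26+3 = 64
Base → X → A → Z → R → Base: 11+24+15+23+3 = 76
The minimum is 64.
One optimal route: Base → X → Z → A → R → Base (or its reverse).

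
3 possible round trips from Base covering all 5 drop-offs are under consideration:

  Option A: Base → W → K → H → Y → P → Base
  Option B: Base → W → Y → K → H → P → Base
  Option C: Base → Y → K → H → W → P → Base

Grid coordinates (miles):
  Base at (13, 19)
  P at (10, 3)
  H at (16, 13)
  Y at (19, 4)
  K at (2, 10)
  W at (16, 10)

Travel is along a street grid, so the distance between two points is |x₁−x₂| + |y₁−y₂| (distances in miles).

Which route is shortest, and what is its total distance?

84 miles — Option A is the shortest.

Option A: 12 + 14 + 17 + 12 + 10 + 19 = 84
Option B: 12 + 9 + 23 + 17 + 16 + 19 = 96
Option C: 21 + 23 + 17 + 3 + 13 + 19 = 96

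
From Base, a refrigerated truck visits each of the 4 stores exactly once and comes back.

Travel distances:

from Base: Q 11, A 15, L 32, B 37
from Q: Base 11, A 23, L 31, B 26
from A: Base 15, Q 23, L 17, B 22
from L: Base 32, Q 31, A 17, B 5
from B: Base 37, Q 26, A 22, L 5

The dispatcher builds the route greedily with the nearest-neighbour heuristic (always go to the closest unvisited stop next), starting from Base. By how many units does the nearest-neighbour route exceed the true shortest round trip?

Excess over optimum: 19.

From Base: Q=11, A=15, L=32, B=37 → choose Q (11).
From Q: A=23, B=26, L=31 → choose A (23).
From A: L=17, B=22 → choose L (17).
From L: B=5 → choose B (5).
NN route Base → Q → A → L → B → Base costs 93.
Optimal: Base → Q → B → L → A → Base costs 74 (by enumerating all 12 distinct tours).
Excess = 93 − 74 = 19.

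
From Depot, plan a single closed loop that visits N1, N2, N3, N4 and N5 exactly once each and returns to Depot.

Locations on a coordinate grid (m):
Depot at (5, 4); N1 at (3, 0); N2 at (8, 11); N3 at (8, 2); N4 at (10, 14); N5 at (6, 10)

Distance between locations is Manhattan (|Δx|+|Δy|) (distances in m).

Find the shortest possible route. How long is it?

Shortest round trip = 42 m.

There are 60 distinct closed tours to check (reversals are equivalent).
Depot → N1 → N2 → N3 → N4 → N5 → Depot: 6+16+9+14+8+7 = 60
Depot → N1 → N2 → N3 → N5 → N4 → Depot: 6+16+9+10+8+15 = 64
Depot → N1 → N2 → N4 → N3 → N5 → Depot: 6+16+5+14+10+7 = 58
Depot → N1 → N2 → N4 → N5 → N3 → Depot: 6+16+5+8+10+5 = 50
Depot → N1 → N2 → N5 → N3 → N4 → Depot: 6+16+3+10+14+15 = 64
Depot → N1 → N2 → N5 → N4 → N3 → Depot: 6+16+3+8+14+5 = 52
Depot → N1 → N3 → N2 → N4 → N5 → Depot: 6+7+9+5+8+7 = 42
Depot → N1 → N3 → N2 → N5 → N4 → Depot: 6+7+9+3+8+15 = 48
Depot → N1 → N3 → N4 → N2 → N5 → Depot: 6+7+14+5+3+7 = 42
Depot → N1 → N3 → N4 → N5 → N2 → Depot: 6+7+14+8+3+10 = 48
Depot → N1 → N3 → N5 → N2 → N4 → Depot: 6+7+10+3+5+15 = 46
Depot → N1 → N3 → N5 → N4 → N2 → Depot: 6+7+10+8+5+10 = 46
Depot → N1 → N4 → N2 → N3 → N5 → Depot: 6+21+5+9+10+7 = 58
Depot → N1 → N4 → N2 → N5 → N3 → Depot: 6+21+5+3+10+5 = 50
… (46 more)
The minimum is 42.
One optimal route: Depot → N1 → N3 → N2 → N4 → N5 → Depot (or its reverse).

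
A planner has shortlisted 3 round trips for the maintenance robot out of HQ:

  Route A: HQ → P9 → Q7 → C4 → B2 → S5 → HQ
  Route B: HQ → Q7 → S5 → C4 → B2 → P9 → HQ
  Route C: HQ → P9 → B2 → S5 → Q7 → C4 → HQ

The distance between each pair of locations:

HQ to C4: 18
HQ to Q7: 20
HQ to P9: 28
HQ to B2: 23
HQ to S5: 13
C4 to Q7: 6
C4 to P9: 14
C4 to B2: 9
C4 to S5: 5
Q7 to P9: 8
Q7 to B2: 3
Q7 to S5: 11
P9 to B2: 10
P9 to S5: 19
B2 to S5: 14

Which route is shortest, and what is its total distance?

Route A: 28 + 8 + 6 + 9 + 14 + 13 = 78
Route B: 20 + 11 + 5 + 9 + 10 + 28 = 83
Route C: 28 + 10 + 14 + 11 + 6 + 18 = 87

Shortest is Route A, total 78.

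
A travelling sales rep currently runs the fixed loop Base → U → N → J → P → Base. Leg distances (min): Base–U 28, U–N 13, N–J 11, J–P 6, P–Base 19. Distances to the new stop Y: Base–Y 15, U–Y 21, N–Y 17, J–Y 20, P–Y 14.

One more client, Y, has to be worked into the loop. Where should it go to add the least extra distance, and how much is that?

Insertion cost between consecutive stops i–j is d(i,Y) + d(Y,j) − d(i,j):
  between Base and U: 15 + 21 − 28 = 8
  between U and N: 21 + 17 − 13 = 25
  between N and J: 17 + 20 − 11 = 26
  between J and P: 20 + 14 − 6 = 28
  between P and Base: 14 + 15 − 19 = 10
Cheapest insertion is between Base and U, adding 8.
New total = 77 + 8 = 85.

Adding 8 min by placing Y on the Base–U leg.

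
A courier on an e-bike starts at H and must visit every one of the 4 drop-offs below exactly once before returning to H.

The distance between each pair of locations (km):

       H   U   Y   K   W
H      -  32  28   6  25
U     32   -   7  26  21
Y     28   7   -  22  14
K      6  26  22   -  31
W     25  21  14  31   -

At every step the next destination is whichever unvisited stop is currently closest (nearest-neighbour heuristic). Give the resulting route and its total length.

From H: distances to unvisited — K=6, W=25, Y=28, U=32. Nearest is K (6).
From K: distances to unvisited — Y=22, U=26, W=31. Nearest is Y (22).
From Y: distances to unvisited — U=7, W=14. Nearest is U (7).
From U: distances to unvisited — W=21. Nearest is W (21).
Return W→H: 25.
Total = 6 + 22 + 7 + 21 + 25 = 81.

Total distance 81 km via the nearest-neighbour route H → K → Y → U → W → H.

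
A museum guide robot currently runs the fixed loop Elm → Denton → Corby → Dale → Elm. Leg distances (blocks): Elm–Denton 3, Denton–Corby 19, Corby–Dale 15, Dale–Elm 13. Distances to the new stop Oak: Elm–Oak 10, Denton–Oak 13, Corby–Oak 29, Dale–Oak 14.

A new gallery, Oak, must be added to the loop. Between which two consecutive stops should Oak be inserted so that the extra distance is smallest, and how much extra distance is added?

Adding 11 blocks by placing Oak on the Dale–Elm leg.

Insertion cost between consecutive stops i–j is d(i,Oak) + d(Oak,j) − d(i,j):
  between Elm and Denton: 10 + 13 − 3 = 20
  between Denton and Corby: 13 + 29 − 19 = 23
  between Corby and Dale: 29 + 14 − 15 = 28
  between Dale and Elm: 14 + 10 − 13 = 11
Cheapest insertion is between Dale and Elm, adding 11.
New total = 50 + 11 = 61.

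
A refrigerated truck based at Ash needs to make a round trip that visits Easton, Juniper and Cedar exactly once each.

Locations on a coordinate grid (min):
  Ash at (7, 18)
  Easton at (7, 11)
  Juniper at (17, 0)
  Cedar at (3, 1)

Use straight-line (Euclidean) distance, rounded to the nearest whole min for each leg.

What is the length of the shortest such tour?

53 min — the shortest possible round trip.

There are 3 distinct closed tours to check (reversals are equivalent).
Ash-Easton-Juniper-Cedar-Ash: 7+15+14+17 = 53
Ash-Easton-Cedar-Juniper-Ash: 7+11+14+21 = 53
Ash-Juniper-Easton-Cedar-Ash: 21+15+11+17 = 64
The minimum is 53.
One optimal route: Ash → Easton → Juniper → Cedar → Ash (or its reverse).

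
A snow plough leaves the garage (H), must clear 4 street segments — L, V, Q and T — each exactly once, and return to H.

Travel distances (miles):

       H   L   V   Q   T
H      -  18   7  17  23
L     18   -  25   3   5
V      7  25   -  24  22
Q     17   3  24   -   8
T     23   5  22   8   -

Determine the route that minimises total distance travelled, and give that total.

Shortest round trip = 54 miles.

There are 12 distinct closed tours to check (reversals are equivalent).
H - L - V - Q - T - H: 18+25+24+8+23 = 98
H - L - V - T - Q - H: 18+25+22+8+17 = 90
H - L - Q - V - T - H: 18+3+24+22+23 = 90
H - L - Q - T - V - H: 18+3+8+22+7 = 58
H - L - T - V - Q - H: 18+5+22+24+17 = 86
H - L - T - Q - V - H: 18+5+8+24+7 = 62
H - V - L - Q - T - H: 7+25+3+8+23 = 66
H - V - L - T - Q - H: 7+25+5+8+17 = 62
H - V - Q - L - T - H: 7+24+3+5+23 = 62
H - V - T - L - Q - H: 7+22+5+3+17 = 54
H - Q - L - V - T - H: 17+3+25+22+23 = 90
H - Q - V - L - T - H: 17+24+25+5+23 = 94
The minimum is 54.
One optimal route: H → V → T → L → Q → H (or its reverse).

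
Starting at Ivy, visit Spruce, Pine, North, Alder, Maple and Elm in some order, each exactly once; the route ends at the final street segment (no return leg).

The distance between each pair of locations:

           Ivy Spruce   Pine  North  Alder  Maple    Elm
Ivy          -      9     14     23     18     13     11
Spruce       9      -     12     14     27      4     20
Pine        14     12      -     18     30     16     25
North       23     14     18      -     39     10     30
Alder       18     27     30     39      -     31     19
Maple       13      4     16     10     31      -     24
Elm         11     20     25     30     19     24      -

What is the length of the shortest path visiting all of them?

Minimum one-way distance = 85.

There are 6! = 720 possible orderings.
Ivy→Spruce→Pine→North→Alder→Maple→Elm: 9+12+18+39+31+24 = 133
Ivy→Spruce→Pine→North→Alder→Elm→Maple: 9+12+18+39+19+24 = 121
Ivy→Spruce→Pine→North→Maple→Alder→Elm: 9+12+18+10+31+19 = 99
Ivy→Spruce→Pine→North→Maple→Elm→Alder: 9+12+18+10+24+19 = 92
Ivy→Spruce→Pine→North→Elm→Alder→Maple: 9+12+18+30+19+31 = 119
Ivy→Spruce→Pine→North→Elm→Maple→Alder: 9+12+18+30+24+31 = 124
Ivy→Spruce→Pine→Alder→North→Maple→Elm: 9+12+30+39+10+24 = 124
Ivy→Spruce→Pine→Alder→North→Elm→Maple: 9+12+30+39+30+24 = 144
… (712 more)
Ivy→Spruce→Maple→North→Pine→Elm→Alder: 9+4+10+18+25+19 = 85  ← best
The minimum is 85.
One shortest path: Ivy → Spruce → Maple → North → Pine → Elm → Alder.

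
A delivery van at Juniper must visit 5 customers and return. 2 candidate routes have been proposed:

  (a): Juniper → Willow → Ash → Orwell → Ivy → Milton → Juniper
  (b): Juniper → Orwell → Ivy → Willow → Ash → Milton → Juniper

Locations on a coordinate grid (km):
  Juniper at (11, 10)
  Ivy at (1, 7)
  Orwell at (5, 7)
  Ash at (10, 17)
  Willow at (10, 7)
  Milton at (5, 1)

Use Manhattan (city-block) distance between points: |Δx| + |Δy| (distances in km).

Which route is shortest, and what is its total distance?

58 km — (a) is the shortest.

(a): 4 + 10 + 15 + 4 + 10 + 15 = 58
(b): 9 + 4 + 9 + 10 + 21 + 15 = 68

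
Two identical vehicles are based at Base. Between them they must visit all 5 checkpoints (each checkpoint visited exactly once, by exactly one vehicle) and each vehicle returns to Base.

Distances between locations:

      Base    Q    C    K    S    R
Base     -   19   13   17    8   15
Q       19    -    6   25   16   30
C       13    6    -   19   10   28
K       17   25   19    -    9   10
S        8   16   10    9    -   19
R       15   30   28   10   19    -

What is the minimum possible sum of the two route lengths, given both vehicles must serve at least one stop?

Minimum combined distance: 80.

There are 2^4 − 1 = 15 ways to divide the 5 stops into two non-empty groups. For each, the best each vehicle can do is its own shortest tour through its group:
  {Q} + {C, K, S, R}: 38 + 57 = 95
  {C} + {Q, K, S, R}: 26 + 69 = 95
  {Q, C} + {K, S, R}: 38 + 42 = 80
  {K} + {Q, C, S, R}: 34 + 69 = 103
  {Q, K} + {C, S, R}: 61 + 57 = 118
  {C, K} + {Q, S, R}: 49 + 69 = 118
  … (15 splits in total)
Best: vehicle 1 Base → Q → C → Base = 38; vehicle 2 Base → S → K → R → Base = 42; combined 80.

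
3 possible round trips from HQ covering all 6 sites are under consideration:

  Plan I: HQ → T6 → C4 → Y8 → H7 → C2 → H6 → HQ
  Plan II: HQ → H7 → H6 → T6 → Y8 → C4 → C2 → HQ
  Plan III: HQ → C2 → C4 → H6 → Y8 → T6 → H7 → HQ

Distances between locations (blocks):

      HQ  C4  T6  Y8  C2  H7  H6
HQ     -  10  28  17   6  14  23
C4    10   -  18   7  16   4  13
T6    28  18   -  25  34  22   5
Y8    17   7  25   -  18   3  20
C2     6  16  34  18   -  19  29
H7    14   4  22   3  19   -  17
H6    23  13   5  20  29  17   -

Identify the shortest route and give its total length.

Plan I: 28 + 18 + 7 + 3 + 19 + 29 + 23 = 127
Plan II: 14 + 17 + 5 + 25 + 7 + 16 + 6 = 90
Plan III: 6 + 16 + 13 + 20 + 25 + 22 + 14 = 116

90 blocks — Plan II is the shortest.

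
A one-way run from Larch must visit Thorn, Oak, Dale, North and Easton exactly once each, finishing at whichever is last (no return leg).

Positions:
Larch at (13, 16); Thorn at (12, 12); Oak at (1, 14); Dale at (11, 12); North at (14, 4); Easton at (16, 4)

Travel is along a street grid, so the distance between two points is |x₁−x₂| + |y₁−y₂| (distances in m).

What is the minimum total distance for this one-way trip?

Minimum one-way distance = 39 m.

There are 5! = 120 possible orderings.
Larch - Thorn - Oak - Dale - North - Easton: 5+13+12+11+2 = 43
Larch - Thorn - Oak - Dale - Easton - North: 5+13+12+13+2 = 45
Larch - Thorn - Oak - North - Dale - Easton: 5+13+23+11+13 = 65
Larch - Thorn - Oak - North - Easton - Dale: 5+13+23+2+13 = 56
Larch - Thorn - Oak - Easton - Dale - North: 5+13+25+13+11 = 67
Larch - Thorn - Oak - Easton - North - Dale: 5+13+25+2+11 = 56
Larch - Thorn - Dale - Oak - North - Easton: 5+1+12+23+2 = 43
Larch - Thorn - Dale - Oak - Easton - North: 5+1+12+25+2 = 45
Larch - Thorn - Dale - North - Oak - Easton: 5+1+11+23+25 = 65
Larch - Thorn - Dale - North - Easton - Oak: 5+1+11+2+25 = 44
Larch - Thorn - Dale - Easton - Oak - North: 5+1+13+25+23 = 67
Larch - Thorn - Dale - Easton - North - Oak: 5+1+13+2+23 = 44
Larch - Thorn - North - Oak - Dale - Easton: 5+10+23+12+13 = 63
Larch - Thorn - North - Oak - Easton - Dale: 5+10+23+25+13 = 76
… (106 more)
Larch - Oak - Dale - Thorn - North - Easton: 14+12+1+10+2 = 39  ← best
The minimum is 39.
One shortest path: Larch → Oak → Dale → Thorn → North → Easton.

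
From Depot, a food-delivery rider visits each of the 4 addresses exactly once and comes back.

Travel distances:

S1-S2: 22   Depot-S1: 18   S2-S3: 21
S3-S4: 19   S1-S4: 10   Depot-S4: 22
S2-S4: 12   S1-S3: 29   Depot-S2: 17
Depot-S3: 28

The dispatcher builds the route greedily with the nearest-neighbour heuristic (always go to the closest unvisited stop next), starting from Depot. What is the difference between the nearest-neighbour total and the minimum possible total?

Depot: S2=17, S1=18, S4=22, S3=28 ⇒ S2
S2: S4=12, S3=21, S1=22 ⇒ S4
S4: S1=10, S3=19 ⇒ S1
S1: S3=29 ⇒ S3
NN route Depot → S2 → S4 → S1 → S3 → Depot costs 96.
Optimal: Depot → S1 → S4 → S3 → S2 → Depot costs 85 (by enumerating all 12 distinct tours).
Excess = 96 − 85 = 11.

Excess over optimum: 11.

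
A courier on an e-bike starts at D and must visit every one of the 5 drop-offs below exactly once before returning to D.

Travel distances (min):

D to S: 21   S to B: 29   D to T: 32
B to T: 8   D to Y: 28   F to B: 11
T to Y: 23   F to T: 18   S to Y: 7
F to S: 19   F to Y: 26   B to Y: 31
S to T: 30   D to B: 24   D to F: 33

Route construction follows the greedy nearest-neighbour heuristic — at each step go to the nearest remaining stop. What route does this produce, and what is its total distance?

From D: distances to unvisited — S=21, B=24, Y=28, T=32, F=33. Nearest is S (21).
From S: distances to unvisited — Y=7, F=19, B=29, T=30. Nearest is Y (7).
From Y: distances to unvisited — T=23, F=26, B=31. Nearest is T (23).
From T: distances to unvisited — B=8, F=18. Nearest is B (8).
From B: distances to unvisited — F=11. Nearest is F (11).
Return F→D: 33.
Total = 21 + 7 + 23 + 8 + 11 + 33 = 103.

Total distance 103 min via the nearest-neighbour route D → S → Y → T → B → F → D.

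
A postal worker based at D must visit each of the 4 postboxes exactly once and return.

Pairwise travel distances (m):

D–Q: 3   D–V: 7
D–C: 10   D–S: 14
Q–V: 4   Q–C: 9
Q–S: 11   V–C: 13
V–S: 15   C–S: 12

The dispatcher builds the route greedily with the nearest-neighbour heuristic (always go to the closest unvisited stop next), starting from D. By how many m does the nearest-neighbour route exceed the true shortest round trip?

D: Q=3, V=7, C=10, S=14 ⇒ Q
Q: V=4, C=9, S=11 ⇒ V
V: C=13, S=15 ⇒ C
C: S=12 ⇒ S
NN route D → Q → V → C → S → D costs 46.
Optimal: D → Q → V → S → C → D costs 44 (by enumerating all 12 distinct tours).
Excess = 46 − 44 = 2.

2 m longer than the optimal tour.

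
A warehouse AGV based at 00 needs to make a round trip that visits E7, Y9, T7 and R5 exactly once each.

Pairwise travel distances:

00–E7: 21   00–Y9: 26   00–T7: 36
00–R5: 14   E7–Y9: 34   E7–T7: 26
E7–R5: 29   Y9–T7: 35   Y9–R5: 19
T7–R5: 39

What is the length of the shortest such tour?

Shortest round trip = 115.

There are 12 distinct closed tours to check (reversals are equivalent).
00→E7→Y9→T7→R5→00: 21+34+35+39+14 = 143
00→E7→Y9→R5→T7→00: 21+34+19+39+36 = 149
00→E7→T7→Y9→R5→00: 21+26+35+19+14 = 115
00→E7→T7→R5→Y9→00: 21+26+39+19+26 = 131
00→E7→R5→Y9→T7→00: 21+29+19+35+36 = 140
00→E7→R5→T7→Y9→00: 21+29+39+35+26 = 150
00→Y9→E7→T7→R5→00: 26+34+26+39+14 = 139
00→Y9→E7→R5→T7→00: 26+34+29+39+36 = 164
00→Y9→T7→E7→R5→00: 26+35+26+29+14 = 130
00→Y9→R5→E7→T7→00: 26+19+29+26+36 = 136
00→T7→E7→Y9→R5→00: 36+26+34+19+14 = 129
00→T7→Y9→E7→R5→00: 36+35+34+29+14 = 148
The minimum is 115.
One optimal route: 00 → E7 → T7 → Y9 → R5 → 00 (or its reverse).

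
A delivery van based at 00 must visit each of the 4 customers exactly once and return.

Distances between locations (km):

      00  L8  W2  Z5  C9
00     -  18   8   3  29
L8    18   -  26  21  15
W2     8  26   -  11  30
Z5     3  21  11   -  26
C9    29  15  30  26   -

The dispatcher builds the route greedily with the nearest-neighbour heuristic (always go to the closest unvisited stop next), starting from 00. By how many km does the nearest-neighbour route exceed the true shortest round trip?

From 00: Z5=3, W2=8, L8=18, C9=29 → choose Z5 (3).
From Z5: W2=11, L8=21, C9=26 → choose W2 (11).
From W2: L8=26, C9=30 → choose L8 (26).
From L8: C9=15 → choose C9 (15).
NN route 00 → Z5 → W2 → L8 → C9 → 00 costs 84.
Optimal: 00 → L8 → C9 → W2 → Z5 → 00 costs 77 (by enumerating all 12 distinct tours).
Excess = 84 − 77 = 7.

7 km longer than the optimal tour.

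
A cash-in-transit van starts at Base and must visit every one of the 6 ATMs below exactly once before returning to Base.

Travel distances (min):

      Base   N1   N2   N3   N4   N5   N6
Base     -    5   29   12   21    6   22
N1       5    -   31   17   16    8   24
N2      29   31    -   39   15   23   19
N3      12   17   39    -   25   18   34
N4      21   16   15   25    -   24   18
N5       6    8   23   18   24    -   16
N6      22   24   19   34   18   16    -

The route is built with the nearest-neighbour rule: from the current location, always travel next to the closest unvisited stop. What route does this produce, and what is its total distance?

At Base the remaining stops are N1 5, N5 6, N3 12, N4 21, N6 22, N2 29; go to N1.
At N1 the remaining stops are N5 8, N4 16, N3 17, N6 24, N2 31; go to N5.
At N5 the remaining stops are N6 16, N3 18, N2 23, N4 24; go to N6.
At N6 the remaining stops are N4 18, N2 19, N3 34; go to N4.
At N4 the remaining stops are N2 15, N3 25; go to N2.
At N2 the remaining stops are N3 39; go to N3.
Return N3→Base: 12.
Total = 5 + 8 + 16 + 18 + 15 + 39 + 12 = 113.

Nearest-neighbour total = 113 min; route Base → N1 → N5 → N6 → N4 → N2 → N3 → Base.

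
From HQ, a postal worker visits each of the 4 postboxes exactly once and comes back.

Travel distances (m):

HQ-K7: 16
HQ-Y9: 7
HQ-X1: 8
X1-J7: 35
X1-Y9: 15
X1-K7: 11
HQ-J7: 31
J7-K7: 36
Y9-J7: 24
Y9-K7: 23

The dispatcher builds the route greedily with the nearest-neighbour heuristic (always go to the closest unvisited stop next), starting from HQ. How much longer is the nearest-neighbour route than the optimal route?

The nearest-neighbour route is 14 m longer than optimal.

From HQ: Y9=7, X1=8, K7=16, J7=31 → choose Y9 (7).
From Y9: X1=15, K7=23, J7=24 → choose X1 (15).
From X1: K7=11, J7=35 → choose K7 (11).
From K7: J7=36 → choose J7 (36).
NN route HQ → Y9 → X1 → K7 → J7 → HQ costs 100.
Optimal: HQ → X1 → K7 → J7 → Y9 → HQ costs 86 (by enumerating all 12 distinct tours).
Excess = 100 − 86 = 14.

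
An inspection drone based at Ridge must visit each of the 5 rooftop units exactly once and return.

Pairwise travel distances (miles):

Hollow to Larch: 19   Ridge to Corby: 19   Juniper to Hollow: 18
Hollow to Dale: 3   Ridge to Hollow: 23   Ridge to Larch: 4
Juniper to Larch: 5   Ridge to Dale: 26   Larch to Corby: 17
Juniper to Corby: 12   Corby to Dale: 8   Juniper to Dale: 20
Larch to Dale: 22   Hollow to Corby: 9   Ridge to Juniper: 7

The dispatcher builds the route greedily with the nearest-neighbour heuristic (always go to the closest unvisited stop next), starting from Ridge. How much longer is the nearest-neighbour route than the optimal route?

Excess over optimum: 2 miles.

Ridge: Larch=4, Juniper=7, Corby=19, Hollow=23, Dale=26 ⇒ Larch
Larch: Juniper=5, Corby=17, Hollow=19, Dale=22 ⇒ Juniper
Juniper: Corby=12, Hollow=18, Dale=20 ⇒ Corby
Corby: Dale=8, Hollow=9 ⇒ Dale
Dale: Hollow=3 ⇒ Hollow
NN route Ridge → Larch → Juniper → Corby → Dale → Hollow → Ridge costs 55.
Optimal: Ridge → Juniper → Corby → Dale → Hollow → Larch → Ridge costs 53 (by enumerating all 60 distinct tours).
Excess = 55 − 53 = 2.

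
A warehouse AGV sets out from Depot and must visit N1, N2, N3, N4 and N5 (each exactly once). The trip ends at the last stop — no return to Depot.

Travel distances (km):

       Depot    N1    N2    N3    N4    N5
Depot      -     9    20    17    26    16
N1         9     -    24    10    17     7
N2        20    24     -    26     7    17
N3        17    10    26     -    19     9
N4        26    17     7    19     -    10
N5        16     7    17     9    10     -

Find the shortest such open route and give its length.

There are 5! = 120 possible orderings.
Depot→N1→N2→N3→N4→N5: 9+24+26+19+10 = 88
Depot→N1→N2→N3→N5→N4: 9+24+26+9+10 = 78
Depot→N1→N2→N4→N3→N5: 9+24+7+19+9 = 68
Depot→N1→N2→N4→N5→N3: 9+24+7+10+9 = 59
Depot→N1→N2→N5→N3→N4: 9+24+17+9+19 = 78
Depot→N1→N2→N5→N4→N3: 9+24+17+10+19 = 79
Depot→N1→N3→N2→N4→N5: 9+10+26+7+10 = 62
Depot→N1→N3→N2→N5→N4: 9+10+26+17+10 = 72
Depot→N1→N3→N4→N2→N5: 9+10+19+7+17 = 62
Depot→N1→N3→N4→N5→N2: 9+10+19+10+17 = 65
Depot→N1→N3→N5→N2→N4: 9+10+9+17+7 = 52
Depot→N1→N3→N5→N4→N2: 9+10+9+10+7 = 45
Depot→N1→N4→N2→N3→N5: 9+17+7+26+9 = 68
Depot→N1→N4→N2→N5→N3: 9+17+7+17+9 = 59
… (106 more)
The minimum is 45.
One shortest path: Depot → N1 → N3 → N5 → N4 → N2.

Minimum one-way distance = 45 km.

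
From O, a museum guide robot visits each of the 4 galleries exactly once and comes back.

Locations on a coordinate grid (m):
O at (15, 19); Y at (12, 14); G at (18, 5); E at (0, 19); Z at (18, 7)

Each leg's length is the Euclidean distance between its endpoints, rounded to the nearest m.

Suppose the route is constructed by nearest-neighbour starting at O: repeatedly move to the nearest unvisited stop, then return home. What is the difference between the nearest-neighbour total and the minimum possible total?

Excess over optimum: 2 m.

From O: Y=6, Z=12, G=14, E=15 → choose Y (6).
From Y: Z=9, G=11, E=13 → choose Z (9).
From Z: G=2, E=22 → choose G (2).
From G: E=23 → choose E (23).
NN route O → Y → Z → G → E → O costs 55.
Optimal: O → G → Z → Y → E → O costs 53 (by enumerating all 12 distinct tours).
Excess = 55 − 53 = 2.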